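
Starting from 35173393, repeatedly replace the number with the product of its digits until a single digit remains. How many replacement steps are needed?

35173393 → 25515 → 250 → 0 (3 steps)

3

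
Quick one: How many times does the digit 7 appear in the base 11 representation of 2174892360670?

2174892360670 in base 11 is 769404046A37.
The digit 7 appears 2 times.

2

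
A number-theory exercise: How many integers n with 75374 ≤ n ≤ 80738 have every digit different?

The integers in [75374, 80738] that have every digit different: 75380, 75381, 75382, 75384, 75386, 75389, …, 80735, 80736.
1457 qualify.

1457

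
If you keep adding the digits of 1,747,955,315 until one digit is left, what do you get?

2

1+7+4+7+9+5+5+3+1+5 = 47
4+7 = 11
1+1 = 2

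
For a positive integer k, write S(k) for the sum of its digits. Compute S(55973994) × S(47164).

1122

S(55973994) = 5+5+9+7+3+9+9+4 = 51.
S(47164) = 4+7+1+6+4 = 22.
51 · 22 = 1122.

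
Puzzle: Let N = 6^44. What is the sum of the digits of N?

6^44 = 17324272922341479351919144385642496
Sum of its 35 digits: 153.

153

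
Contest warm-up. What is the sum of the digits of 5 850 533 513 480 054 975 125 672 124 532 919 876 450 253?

5+8+5+0+5+3+3+5+1+3+4+8+0+0+5+4+9+7+5+1+2+5+6+7+2+1+2+4+5+3+2+9+1+9+8+7+6+4+5+0+2+5+3 = 179

179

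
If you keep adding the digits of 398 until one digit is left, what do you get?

2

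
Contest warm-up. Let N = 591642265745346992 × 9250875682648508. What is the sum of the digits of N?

591642265745346992 × 9250875682648508 = 5473209049010696835418632031087936
Sum of its 34 digits: 142.

142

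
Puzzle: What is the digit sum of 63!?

63! = 1982608315404440064116146708361898137544773690227268628106279599612729753600000000000000
Sum of its 88 digits: 333.

333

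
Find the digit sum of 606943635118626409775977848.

6+0+6+9+4+3+6+3+5+1+1+8+6+2+6+4+0+9+7+7+5+9+7+7+8+4+8 = 141

141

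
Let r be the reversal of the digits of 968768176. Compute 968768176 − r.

296900307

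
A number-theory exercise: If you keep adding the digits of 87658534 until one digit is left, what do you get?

8+7+6+5+8+5+3+4 = 46
4+6 = 10
1+0 = 1

1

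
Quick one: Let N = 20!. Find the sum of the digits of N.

54

20! = 2432902008176640000
Sum of its 19 digits: 54.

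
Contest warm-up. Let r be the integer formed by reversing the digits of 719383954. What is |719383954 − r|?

260000037

Reverse of 719383954 is 459383917.
|719383954 − 459383917| = 260000037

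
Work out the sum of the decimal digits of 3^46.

3^46 = 8862938119652501095929
Sum of its 22 digits: 108.

108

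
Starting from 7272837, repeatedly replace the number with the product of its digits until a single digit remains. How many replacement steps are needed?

5

7272837 → 32928 → 864 → 192 → 18 → 8 (5 steps)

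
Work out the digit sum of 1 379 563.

34

1+3+7+9+5+6+3 = 34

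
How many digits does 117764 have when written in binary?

117764 in base 2 is 11100110000000100, which has 17 digits.

17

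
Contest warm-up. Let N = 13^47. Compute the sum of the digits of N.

13^47 = 22664052024539238871968220999332552715703774239747717
Sum of its 53 digits: 241.

241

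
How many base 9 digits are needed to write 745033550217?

13

745033550217 in base 9 is 2566050053036, which has 13 digits.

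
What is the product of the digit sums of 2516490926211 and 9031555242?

1728

S(2516490926211) = 2+5+1+6+4+9+0+9+2+6+2+1+1 = 48.
S(9031555242) = 9+0+3+1+5+5+5+2+4+2 = 36.
48 · 36 = 1728.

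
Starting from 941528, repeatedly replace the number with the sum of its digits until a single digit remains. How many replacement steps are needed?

941528 → 29 → 11 → 2 (3 steps)

3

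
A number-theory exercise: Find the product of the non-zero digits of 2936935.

43740

2×9×3×6×9×3×5 = 43740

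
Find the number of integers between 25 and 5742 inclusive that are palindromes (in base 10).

The integers in [25, 5742] that are palindromes (in base 10): 33, 44, 55, 66, 77, 88, …, 5555, 5665.
144 qualify.

144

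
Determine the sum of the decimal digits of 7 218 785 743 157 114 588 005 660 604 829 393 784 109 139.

7+2+1+8+7+8+5+7+4+3+1+5+7+1+1+4+5+8+8+0+0+5+6+6+0+6+0+4+8+2+9+3+9+3+7+8+4+1+0+9+1+3+9 = 195

195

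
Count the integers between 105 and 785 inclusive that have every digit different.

491

The integers in [105, 785] that have every digit different: 105, 106, 107, 108, 109, 120, …, 784, 785.
491 qualify.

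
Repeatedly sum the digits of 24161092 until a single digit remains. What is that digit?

7

2+4+1+6+1+0+9+2 = 25
2+5 = 7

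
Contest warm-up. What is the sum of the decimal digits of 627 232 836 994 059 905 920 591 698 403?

145

6+2+7+2+3+2+8+3+6+9+9+4+0+5+9+9+0+5+9+2+0+5+9+1+6+9+8+4+0+3 = 145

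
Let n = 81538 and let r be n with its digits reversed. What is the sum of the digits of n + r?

23

Reversal of 81538 is 83518; 81538 + 83518 = 165056.
Digit sum of 165056: 1+6+5+0+5+6 = 23.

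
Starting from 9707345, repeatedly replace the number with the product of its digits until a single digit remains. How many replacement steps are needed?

1

9707345 → 0 (1 step)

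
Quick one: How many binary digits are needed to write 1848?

11

1848 in base 2 is 11100111000, which has 11 digits.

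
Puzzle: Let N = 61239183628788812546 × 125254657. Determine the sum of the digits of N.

61239183628788812546 × 125254657 = 7670492940383958040886526722
Sum of its 28 digits: 134.

134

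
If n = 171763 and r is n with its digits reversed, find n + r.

Reverse of 171763 is 367171.
171763 + 367171 = 538934

538934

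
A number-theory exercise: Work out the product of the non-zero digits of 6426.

6×4×2×6 = 288

288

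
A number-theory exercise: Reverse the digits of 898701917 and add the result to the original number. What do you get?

Reverse of 898701917 is 719107898.
898701917 + 719107898 = 1617809815

1617809815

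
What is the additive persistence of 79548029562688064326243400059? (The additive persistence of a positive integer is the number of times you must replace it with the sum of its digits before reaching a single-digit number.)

79548029562688064326243400059 → 127 → 10 → 1 (3 steps)

3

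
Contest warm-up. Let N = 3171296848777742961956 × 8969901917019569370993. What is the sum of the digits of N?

3171296848777742961956 × 8969901917019569370993 = 28446221683289595985945045940275711648942308
Sum of its 44 digits: 213.

213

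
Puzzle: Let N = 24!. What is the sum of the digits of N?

24! = 620448401733239439360000
Sum of its 24 digits: 81.

81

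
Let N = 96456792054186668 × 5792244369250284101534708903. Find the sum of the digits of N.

96456792054186668 × 5792244369250284101534708903 = 558701310651808272134074850952758737803505204
Sum of its 45 digits: 181.

181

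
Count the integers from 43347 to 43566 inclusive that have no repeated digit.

The integers in [43347, 43566] that have no repeated digit: 43501, 43502, 43506, 43507, 43508, 43509, …, 43561, 43562.
21 qualify.

21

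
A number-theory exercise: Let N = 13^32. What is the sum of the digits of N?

13^32 = 442779263776840698304313192148785281
Sum of its 36 digits: 169.

169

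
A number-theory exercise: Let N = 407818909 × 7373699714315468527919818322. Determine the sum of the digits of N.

407818909 × 7373699714315468527919818322 = 3007134172785746056880096347556250698
Sum of its 37 digits: 167.

167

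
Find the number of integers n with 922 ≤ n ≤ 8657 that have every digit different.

The integers in [922, 8657] that have every digit different: 923, 924, 925, 926, 927, 928, …, 8654, 8657.
3959 qualify.

3959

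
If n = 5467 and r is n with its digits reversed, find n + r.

Reverse of 5467 is 7645.
5467 + 7645 = 13112

13112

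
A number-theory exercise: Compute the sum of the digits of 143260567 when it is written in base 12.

54

143260567 in base 12 is 3BB89507.
Digit sum: 3+11+11+8+9+5+0+7 = 54.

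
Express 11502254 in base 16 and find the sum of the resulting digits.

59

11502254 in base 16 is AF82AE.
Digit sum: 10+15+8+2+10+14 = 59.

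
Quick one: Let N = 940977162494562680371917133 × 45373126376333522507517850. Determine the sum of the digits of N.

226

940977162494562680371917133 × 45373126376333522507517850 = 42695075711109516972120508699632690786625009718324050
Sum of its 53 digits: 226.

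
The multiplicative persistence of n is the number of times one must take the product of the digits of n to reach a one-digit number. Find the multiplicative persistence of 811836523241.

2

811836523241 → 276480 → 0 (2 steps)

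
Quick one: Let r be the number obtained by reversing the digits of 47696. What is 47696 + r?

117370

Reverse of 47696 is 69674.
47696 + 69674 = 117370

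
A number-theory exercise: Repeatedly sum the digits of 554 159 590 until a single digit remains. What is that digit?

7

5+5+4+1+5+9+5+9+0 = 43
4+3 = 7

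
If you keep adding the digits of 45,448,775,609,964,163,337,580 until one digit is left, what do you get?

4+5+4+4+8+7+7+5+6+0+9+9+6+4+1+6+3+3+3+7+5+8+0 = 114
1+1+4 = 6

6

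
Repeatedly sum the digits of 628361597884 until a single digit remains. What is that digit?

6+2+8+3+6+1+5+9+7+8+8+4 = 67
6+7 = 13
1+3 = 4
(Equivalently, 628361597884 mod 9 = 4.)

4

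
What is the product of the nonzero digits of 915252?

9×1×5×2×5×2 = 900

900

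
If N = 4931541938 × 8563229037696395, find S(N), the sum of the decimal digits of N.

4931541938 × 8563229037696395 = 42229923124099154853913510
Sum of its 26 digits: 103.

103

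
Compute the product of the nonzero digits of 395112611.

1620

3×9×5×1×1×2×6×1×1 = 1620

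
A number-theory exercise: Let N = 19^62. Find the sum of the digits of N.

325

19^62 = 19174465169354813231681320402781559275699092043658101294284851101507028402995161
Sum of its 80 digits: 325.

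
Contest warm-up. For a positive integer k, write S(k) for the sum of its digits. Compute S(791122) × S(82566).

594

S(791122) = 7+9+1+1+2+2 = 22.
S(82566) = 8+2+5+6+6 = 27.
22 · 27 = 594.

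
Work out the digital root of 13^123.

The digital root of n equals n mod 9 (or 9 when 9 | n), so we need 13^123 mod 9.
13^123 ≡ 1 (mod 9), so the digital root is 1.

1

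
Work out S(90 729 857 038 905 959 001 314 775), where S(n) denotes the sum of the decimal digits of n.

9+0+7+2+9+8+5+7+0+3+8+9+0+5+9+5+9+0+0+1+3+1+4+7+7+5 = 123

123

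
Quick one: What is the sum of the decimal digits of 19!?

45

19! = 121645100408832000
Sum of its 18 digits: 45.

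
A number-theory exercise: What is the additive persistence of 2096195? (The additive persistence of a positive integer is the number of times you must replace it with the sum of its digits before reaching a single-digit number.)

2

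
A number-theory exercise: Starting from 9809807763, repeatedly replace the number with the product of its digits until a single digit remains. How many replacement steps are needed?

1

9809807763 → 0 (1 step)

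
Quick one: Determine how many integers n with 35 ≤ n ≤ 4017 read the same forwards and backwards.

The integers in [35, 4017] that read the same forwards and backwards: 44, 55, 66, 77, 88, 99, …, 3993, 4004.
127 qualify.

127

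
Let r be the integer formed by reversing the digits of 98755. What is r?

55789

Reversing 98755 gives 55789.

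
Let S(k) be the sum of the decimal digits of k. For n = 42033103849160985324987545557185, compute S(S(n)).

First digit sum: 144.
1+4+4 = 9.

9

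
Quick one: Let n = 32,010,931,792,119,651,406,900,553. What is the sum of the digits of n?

92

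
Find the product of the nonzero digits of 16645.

1×6×6×4×5 = 720

720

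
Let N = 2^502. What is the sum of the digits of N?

646

2^502 = 13093562431584567480052758787310396608866568184172259157933165472384535185618698219533080369303616628603546736510240284036869026183541572213314110357504
Sum of its 152 digits: 646.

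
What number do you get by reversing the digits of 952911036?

630119259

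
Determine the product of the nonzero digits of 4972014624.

96768

4×9×7×2×1×4×6×2×4 = 96768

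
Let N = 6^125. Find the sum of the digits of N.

432

6^125 = 18574036641424215185486358276400202836529641146952834379424683438219702422494709483991487140069376
Sum of its 98 digits: 432.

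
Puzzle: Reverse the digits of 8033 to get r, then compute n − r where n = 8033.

4725

Reverse of 8033 is 3308.
8033 − 3308 = 4725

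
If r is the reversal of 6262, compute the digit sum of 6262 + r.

Reversal of 6262 is 2626; 6262 + 2626 = 8888.
Digit sum of 8888: 8+8+8+8 = 32.

32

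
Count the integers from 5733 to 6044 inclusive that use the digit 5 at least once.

The integers in [5733, 6044] that use the digit 5 at least once: 5733, 5734, 5735, 5736, 5737, 5738, …, 6025, 6035.
271 qualify.

271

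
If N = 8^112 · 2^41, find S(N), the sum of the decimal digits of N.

464

8^112 · 2^41 = 307828173409331868845930000782371982852185463050511302093346042220669701339821957901673955116288403443801781174272
Sum of its 114 digits: 464.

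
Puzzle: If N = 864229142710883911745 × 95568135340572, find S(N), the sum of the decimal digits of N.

153

864229142710883911745 × 95568135340572 = 82592767675860267238305401165818140
Sum of its 35 digits: 153.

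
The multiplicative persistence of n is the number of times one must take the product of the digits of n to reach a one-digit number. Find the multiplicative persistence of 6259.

6259 → 540 → 0 (2 steps)

2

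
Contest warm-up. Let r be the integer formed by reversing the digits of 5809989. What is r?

9899085

Reversing 5809989 gives 9899085.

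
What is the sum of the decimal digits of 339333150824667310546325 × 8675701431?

339333150824667310546325 × 8675701431 = 2943953102195305016205673194291075
Sum of its 34 digits: 129.

129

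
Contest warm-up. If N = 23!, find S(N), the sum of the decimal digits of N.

99

23! = 25852016738884976640000
Sum of its 23 digits: 99.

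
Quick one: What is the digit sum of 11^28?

11^28 = 144209936106499234037676064081
Sum of its 30 digits: 124.

124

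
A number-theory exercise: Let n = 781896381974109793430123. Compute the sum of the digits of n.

113

7+8+1+8+9+6+3+8+1+9+7+4+1+0+9+7+9+3+4+3+0+1+2+3 = 113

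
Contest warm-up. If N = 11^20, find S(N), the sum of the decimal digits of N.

94

11^20 = 672749994932560009201
Sum of its 21 digits: 94.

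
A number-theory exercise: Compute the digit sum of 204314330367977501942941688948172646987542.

198

2+0+4+3+1+4+3+3+0+3+6+7+9+7+7+5+0+1+9+4+2+9+4+1+6+8+8+9+4+8+1+7+2+6+4+6+9+8+7+5+4+2 = 198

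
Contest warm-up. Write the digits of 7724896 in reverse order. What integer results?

6984277

Reversing 7724896 gives 6984277.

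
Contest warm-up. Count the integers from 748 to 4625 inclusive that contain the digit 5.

1063

The integers in [748, 4625] that contain the digit 5: 750, 751, 752, 753, 754, 755, …, 4615, 4625.
1063 qualify.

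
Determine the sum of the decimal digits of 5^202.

616

5^202 = 1555753819465285426786016013445031060147563042180291783275279153697424708508845860295986205781428404239241647388780620531179010868072509765625
Sum of its 142 digits: 616.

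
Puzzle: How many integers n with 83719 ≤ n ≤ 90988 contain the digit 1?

1943

The integers in [83719, 90988] that contain the digit 1: 83719, 83721, 83731, 83741, 83751, 83761, …, 90971, 90981.
1943 qualify.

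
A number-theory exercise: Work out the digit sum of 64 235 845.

6+4+2+3+5+8+4+5 = 37

37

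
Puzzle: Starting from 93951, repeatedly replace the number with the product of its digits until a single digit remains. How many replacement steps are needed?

3

93951 → 1215 → 10 → 0 (3 steps)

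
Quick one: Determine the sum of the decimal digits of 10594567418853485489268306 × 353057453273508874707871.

10594567418853485489268306 × 353057453273508874707871 = 3740490991434903979760817170480967084721289036526
Sum of its 49 digits: 228.

228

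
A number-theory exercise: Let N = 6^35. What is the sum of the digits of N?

6^35 = 1719070799748422591028658176
Sum of its 28 digits: 135.

135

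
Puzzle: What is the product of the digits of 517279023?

5×1×7×2×7×9×0×2×3 = 0

0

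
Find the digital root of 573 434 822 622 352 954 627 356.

5+7+3+4+3+4+8+2+2+6+2+2+3+5+2+9+5+4+6+2+7+3+5+6 = 105
1+0+5 = 6

6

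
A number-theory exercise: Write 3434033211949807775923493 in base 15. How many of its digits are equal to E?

1

3434033211949807775923493 in base 15 is A4D9084A0D407D09524E8.
The digit E appears 1 time.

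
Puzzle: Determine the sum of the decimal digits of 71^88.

739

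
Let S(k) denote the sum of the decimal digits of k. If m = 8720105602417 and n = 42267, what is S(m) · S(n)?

903

S(8720105602417) = 8+7+2+0+1+0+5+6+0+2+4+1+7 = 43.
S(42267) = 4+2+2+6+7 = 21.
43 · 21 = 903.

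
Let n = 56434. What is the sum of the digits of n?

5+6+4+3+4 = 22

22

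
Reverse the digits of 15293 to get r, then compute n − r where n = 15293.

-23958

Reverse of 15293 is 39251.
15293 − 39251 = -23958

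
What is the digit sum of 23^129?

23^129 = 46014090918489079891353709935215457573732838899984914597517663648396755265936471662913864204117975946258171512598451129072162163264819079957320449939857150752840874855389527063
Sum of its 176 digits: 863.

863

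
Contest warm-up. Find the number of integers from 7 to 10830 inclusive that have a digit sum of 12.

481

The integers in [7, 10830] that have a digit sum of 12: 39, 48, 57, 66, 75, 84, …, 10821, 10830.
481 qualify.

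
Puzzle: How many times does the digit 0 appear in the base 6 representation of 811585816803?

5

811585816803 in base 6 is 1420500512400243.
The digit 0 appears 5 times.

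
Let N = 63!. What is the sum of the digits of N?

333

63! = 1982608315404440064116146708361898137544773690227268628106279599612729753600000000000000
Sum of its 88 digits: 333.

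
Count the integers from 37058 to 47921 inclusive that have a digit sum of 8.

The integers in [37058, 47921] that have a digit sum of 8: 40004, 40013, 40022, 40031, 40040, 40103, …, 43100, 44000.
35 qualify.

35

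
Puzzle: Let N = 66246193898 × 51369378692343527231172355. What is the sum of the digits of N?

194

66246193898 × 51369378692343527231172355 = 3403025821272778992981486899187289790
Sum of its 37 digits: 194.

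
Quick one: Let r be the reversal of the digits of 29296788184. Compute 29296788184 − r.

Reverse of 29296788184 is 48188769292.
29296788184 − 48188769292 = -18891981108

-18891981108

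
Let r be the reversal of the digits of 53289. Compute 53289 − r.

-44946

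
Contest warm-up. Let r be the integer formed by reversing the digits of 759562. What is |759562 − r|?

493605

Reverse of 759562 is 265957.
|759562 − 265957| = 493605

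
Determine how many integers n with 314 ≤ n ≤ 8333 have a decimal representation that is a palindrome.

The integers in [314, 8333] that have a decimal representation that is a palindrome: 323, 333, 343, 353, 363, 373, …, 8118, 8228.
141 qualify.

141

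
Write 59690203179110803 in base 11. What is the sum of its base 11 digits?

53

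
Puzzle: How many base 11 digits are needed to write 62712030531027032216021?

22

62712030531027032216021 in base 11 is 85243455664181417A9044, which has 22 digits.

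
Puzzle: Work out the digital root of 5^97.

5

The digital root of n equals n mod 9 (or 9 when 9 | n), so we need 5^97 mod 9.
5^97 ≡ 5 (mod 9), so the digital root is 5.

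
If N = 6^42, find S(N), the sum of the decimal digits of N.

6^42 = 481229803398374426442198455156736
Sum of its 33 digits: 153.

153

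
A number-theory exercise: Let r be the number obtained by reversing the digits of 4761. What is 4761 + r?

Reverse of 4761 is 1674.
4761 + 1674 = 6435

6435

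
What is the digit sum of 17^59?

332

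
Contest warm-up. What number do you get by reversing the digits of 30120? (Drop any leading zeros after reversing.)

2103

Reversing 30120 gives 2103.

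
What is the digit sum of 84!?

477

84! = 3314240134565353266999387579130131288000666286242049487118846032383059131291716864129885722968716753156177920000000000000000000
Sum of its 127 digits: 477.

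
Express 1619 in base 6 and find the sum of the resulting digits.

14

1619 in base 6 is 11255.
Digit sum: 1+1+2+5+5 = 14.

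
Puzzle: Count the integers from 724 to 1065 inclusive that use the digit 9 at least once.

142

The integers in [724, 1065] that use the digit 9 at least once: 729, 739, 749, 759, 769, 779, …, 1049, 1059.
142 qualify.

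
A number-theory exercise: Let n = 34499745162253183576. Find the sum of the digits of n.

3+4+4+9+9+7+4+5+1+6+2+2+5+3+1+8+3+5+7+6 = 94

94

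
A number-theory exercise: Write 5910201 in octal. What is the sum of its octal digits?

31

5910201 in base 8 is 26427271.
Digit sum: 2+6+4+2+7+2+7+1 = 31.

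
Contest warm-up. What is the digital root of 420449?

5

4+2+0+4+4+9 = 23
2+3 = 5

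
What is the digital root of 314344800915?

6

3+1+4+3+4+4+8+0+0+9+1+5 = 42
4+2 = 6
(Equivalently, 314344800915 mod 9 = 6.)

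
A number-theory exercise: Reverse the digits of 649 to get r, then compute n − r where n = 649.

-297

Reverse of 649 is 946.
649 − 946 = -297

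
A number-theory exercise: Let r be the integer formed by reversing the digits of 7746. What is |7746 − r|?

Reverse of 7746 is 6477.
|7746 − 6477| = 1269

1269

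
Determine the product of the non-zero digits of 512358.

5×1×2×3×5×8 = 1200

1200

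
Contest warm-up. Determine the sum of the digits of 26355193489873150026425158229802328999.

2+6+3+5+5+1+9+3+4+8+9+8+7+3+1+5+0+0+2+6+4+2+5+1+5+8+2+2+9+8+0+2+3+2+8+9+9+9 = 175

175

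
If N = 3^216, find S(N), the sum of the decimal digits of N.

3^216 = 11433811272836884826665874049685357613602127080237382571153151471568389249023393608050222706416077770721
Sum of its 104 digits: 432.

432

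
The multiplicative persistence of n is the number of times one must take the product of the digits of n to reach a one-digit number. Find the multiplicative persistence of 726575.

2

726575 → 14700 → 0 (2 steps)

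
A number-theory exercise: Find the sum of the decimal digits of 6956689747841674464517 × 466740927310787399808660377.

6956689747841674464517 × 466740927310787399808660377 = 3246971823921070906808172412052639630070590342909
Sum of its 49 digits: 194.

194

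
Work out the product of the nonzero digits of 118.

1×1×8 = 8

8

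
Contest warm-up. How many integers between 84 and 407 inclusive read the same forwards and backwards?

33

The integers in [84, 407] that read the same forwards and backwards: 88, 99, 101, 111, 121, 131, …, 393, 404.
33 qualify.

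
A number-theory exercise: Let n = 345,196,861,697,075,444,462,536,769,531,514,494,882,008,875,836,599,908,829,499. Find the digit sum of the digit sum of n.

First digit sum: 317.
3+1+7 = 11.

11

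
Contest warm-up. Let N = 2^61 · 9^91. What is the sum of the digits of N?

450

2^61 · 9^91 = 1580877049067995236123627371997542205256024101213672063405405162586493759867819522906709123423454120378368
Sum of its 106 digits: 450.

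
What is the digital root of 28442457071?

8

2+8+4+4+2+4+5+7+0+7+1 = 44
4+4 = 8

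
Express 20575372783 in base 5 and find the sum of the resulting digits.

35

20575372783 in base 5 is 314114243412113.
Digit sum: 3+1+4+1+1+4+2+4+3+4+1+2+1+1+3 = 35.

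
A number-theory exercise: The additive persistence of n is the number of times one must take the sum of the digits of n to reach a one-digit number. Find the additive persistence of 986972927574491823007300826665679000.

986972927574491823007300826665679000 → 167 → 14 → 5 (3 steps)

3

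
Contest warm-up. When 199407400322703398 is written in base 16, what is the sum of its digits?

199407400322703398 in base 16 is 2C46FF95DD1A026.
Digit sum: 2+12+4+6+15+15+9+5+13+13+1+10+0+2+6 = 113.

113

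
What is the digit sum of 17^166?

17^166 = 1796887753442786045528628901285448769636680828221515775638120021065150859959881501792426084997540296943670659512606049183272534262881416190803138689832818942110010779350131100722197732791372009970999740769
Sum of its 205 digits: 928.

928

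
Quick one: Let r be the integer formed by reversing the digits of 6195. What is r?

Reversing 6195 gives 5916.

5916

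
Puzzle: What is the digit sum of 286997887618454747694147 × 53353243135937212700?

165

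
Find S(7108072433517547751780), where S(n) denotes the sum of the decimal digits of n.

92

7+1+0+8+0+7+2+4+3+3+5+1+7+5+4+7+7+5+1+7+8+0 = 92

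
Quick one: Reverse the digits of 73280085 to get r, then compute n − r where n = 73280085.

15271848

Reverse of 73280085 is 58008237.
73280085 − 58008237 = 15271848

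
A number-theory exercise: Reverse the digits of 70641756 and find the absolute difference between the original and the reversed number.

Reverse of 70641756 is 65714607.
|70641756 − 65714607| = 4927149

4927149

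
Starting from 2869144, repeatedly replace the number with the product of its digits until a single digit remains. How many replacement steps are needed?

2869144 → 13824 → 192 → 18 → 8 (4 steps)

4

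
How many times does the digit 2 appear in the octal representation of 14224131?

1

14224131 in base 8 is 66205403.
The digit 2 appears 1 time.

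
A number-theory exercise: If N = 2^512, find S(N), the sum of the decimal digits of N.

2^512 = 13407807929942597099574024998205846127479365820592393377723561443721764030073546976801874298166903427690031858186486050853753882811946569946433649006084096
Sum of its 155 digits: 733.

733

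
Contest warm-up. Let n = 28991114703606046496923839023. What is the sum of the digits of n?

2+8+9+9+1+1+1+4+7+0+3+6+0+6+0+4+6+4+9+6+9+2+3+8+3+9+0+2+3 = 125

125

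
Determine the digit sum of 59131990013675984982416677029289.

5+9+1+3+1+9+9+0+0+1+3+6+7+5+9+8+4+9+8+2+4+1+6+6+7+7+0+2+9+2+8+9 = 160

160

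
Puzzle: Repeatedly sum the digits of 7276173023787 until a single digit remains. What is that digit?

6

7+2+7+6+1+7+3+0+2+3+7+8+7 = 60
6+0 = 6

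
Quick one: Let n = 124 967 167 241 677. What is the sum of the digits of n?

70

1+2+4+9+6+7+1+6+7+2+4+1+6+7+7 = 70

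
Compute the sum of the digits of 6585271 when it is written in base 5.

6585271 in base 5 is 3141212041.
Digit sum: 3+1+4+1+2+1+2+0+4+1 = 19.

19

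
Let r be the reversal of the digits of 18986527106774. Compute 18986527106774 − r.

-28773645462207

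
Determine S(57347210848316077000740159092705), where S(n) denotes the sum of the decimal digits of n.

5+7+3+4+7+2+1+0+8+4+8+3+1+6+0+7+7+0+0+0+7+4+0+1+5+9+0+9+2+7+0+5 = 122

122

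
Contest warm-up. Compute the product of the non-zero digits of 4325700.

840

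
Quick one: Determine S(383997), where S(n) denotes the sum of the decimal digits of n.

39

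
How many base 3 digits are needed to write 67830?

67830 in base 3 is 10110001020, which has 11 digits.

11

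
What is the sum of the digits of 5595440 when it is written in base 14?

32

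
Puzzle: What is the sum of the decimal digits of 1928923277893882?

88

1+9+2+8+9+2+3+2+7+7+8+9+3+8+8+2 = 88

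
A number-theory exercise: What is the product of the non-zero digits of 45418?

640

4×5×4×1×8 = 640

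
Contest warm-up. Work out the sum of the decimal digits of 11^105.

11^105 = 22193813979407164354224423199022080924541468040973950575246733562521125229836087036788826138225193142654907051
Sum of its 110 digits: 458.

458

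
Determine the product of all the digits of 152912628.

17280

1×5×2×9×1×2×6×2×8 = 17280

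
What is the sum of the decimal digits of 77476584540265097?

86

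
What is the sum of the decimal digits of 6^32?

126

6^32 = 7958661109946400884391936
Sum of its 25 digits: 126.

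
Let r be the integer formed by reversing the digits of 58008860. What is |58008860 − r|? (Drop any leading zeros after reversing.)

51128775

Reverse of 58008860 is 6880085.
|58008860 − 6880085| = 51128775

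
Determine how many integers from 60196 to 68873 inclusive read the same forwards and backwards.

86

The integers in [60196, 68873] that read the same forwards and backwards: 60206, 60306, 60406, 60506, 60606, 60706, …, 68686, 68786.
86 qualify.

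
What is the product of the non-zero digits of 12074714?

1568

1×2×7×4×7×1×4 = 1568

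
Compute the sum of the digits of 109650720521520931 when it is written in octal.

67

109650720521520931 in base 8 is 6054353772603203443.
Digit sum: 6+0+5+4+3+5+3+7+7+2+6+0+3+2+0+3+4+4+3 = 67.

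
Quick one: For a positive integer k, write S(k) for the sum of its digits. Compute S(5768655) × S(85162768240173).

S(5768655) = 5+7+6+8+6+5+5 = 42.
S(85162768240173) = 8+5+1+6+2+7+6+8+2+4+0+1+7+3 = 60.
42 · 60 = 2520.

2520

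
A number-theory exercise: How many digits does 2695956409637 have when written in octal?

2695956409637 in base 8 is 47166341426445, which has 14 digits.

14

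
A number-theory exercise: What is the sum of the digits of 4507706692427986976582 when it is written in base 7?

80

4507706692427986976582 in base 7 is 32346301226545143512624123.
Digit sum: 3+2+3+4+6+3+0+1+2+2+6+5+4+5+1+4+3+5+1+2+6+2+4+1+2+3 = 80.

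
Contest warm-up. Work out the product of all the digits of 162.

1×6×2 = 12

12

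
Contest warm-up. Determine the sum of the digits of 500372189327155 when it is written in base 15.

500372189327155 in base 15 is 3CCAC679CC48A.
Digit sum: 3+12+12+10+12+6+7+9+12+12+4+8+10 = 117.

117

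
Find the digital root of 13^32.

The digital root of n equals n mod 9 (or 9 when 9 | n), so we need 13^32 mod 9.
13^32 ≡ 7 (mod 9), so the digital root is 7.

7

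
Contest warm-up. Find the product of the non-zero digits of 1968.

1×9×6×8 = 432

432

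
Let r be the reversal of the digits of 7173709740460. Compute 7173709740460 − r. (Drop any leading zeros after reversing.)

6533230666743

Reverse of 7173709740460 is 640479073717.
7173709740460 − 640479073717 = 6533230666743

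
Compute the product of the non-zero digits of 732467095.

7×3×2×4×6×7×9×5 = 317520

317520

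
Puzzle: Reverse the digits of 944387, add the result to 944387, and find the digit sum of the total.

Reversal of 944387 is 783449; 944387 + 783449 = 1727836.
Digit sum of 1727836: 1+7+2+7+8+3+6 = 34.

34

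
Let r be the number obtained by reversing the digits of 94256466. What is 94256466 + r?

160721715

Reverse of 94256466 is 66465249.
94256466 + 66465249 = 160721715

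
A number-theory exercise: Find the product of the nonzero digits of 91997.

5103

9×1×9×9×7 = 5103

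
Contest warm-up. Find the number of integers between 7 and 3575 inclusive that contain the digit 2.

1734

The integers in [7, 3575] that contain the digit 2: 12, 20, 21, 22, 23, 24, …, 3562, 3572.
1734 qualify.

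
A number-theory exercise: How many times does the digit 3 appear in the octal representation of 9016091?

9016091 in base 8 is 42311433.
The digit 3 appears 3 times.

3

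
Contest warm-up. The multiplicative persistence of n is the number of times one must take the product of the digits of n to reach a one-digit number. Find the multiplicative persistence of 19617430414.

1

19617430414 → 0 (1 step)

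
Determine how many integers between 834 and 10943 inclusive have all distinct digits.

The integers in [834, 10943] that have all distinct digits: 834, 835, 836, 837, 839, 840, …, 10942, 10943.
4961 qualify.

4961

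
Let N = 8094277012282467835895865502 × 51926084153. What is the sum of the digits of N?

155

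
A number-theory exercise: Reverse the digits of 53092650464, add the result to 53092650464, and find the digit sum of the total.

79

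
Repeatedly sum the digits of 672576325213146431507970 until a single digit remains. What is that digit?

6

6+7+2+5+7+6+3+2+5+2+1+3+1+4+6+4+3+1+5+0+7+9+7+0 = 96
9+6 = 15
1+5 = 6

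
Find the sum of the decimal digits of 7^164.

634

7^164 = 3945286644626550630858717985746264080026751644458455916464504975630931364915053228398031941487628933218072924433889392982611734440563298401
Sum of its 139 digits: 634.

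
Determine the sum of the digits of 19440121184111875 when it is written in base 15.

93

19440121184111875 in base 15 is 9EC722709037BA.
Digit sum: 9+14+12+7+2+2+7+0+9+0+3+7+11+10 = 93.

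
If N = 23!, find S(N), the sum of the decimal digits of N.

99

23! = 25852016738884976640000
Sum of its 23 digits: 99.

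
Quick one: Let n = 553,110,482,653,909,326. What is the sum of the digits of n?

72

5+5+3+1+1+0+4+8+2+6+5+3+9+0+9+3+2+6 = 72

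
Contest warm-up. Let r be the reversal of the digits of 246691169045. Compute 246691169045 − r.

Reverse of 246691169045 is 540961196642.
246691169045 − 540961196642 = -294270027597

-294270027597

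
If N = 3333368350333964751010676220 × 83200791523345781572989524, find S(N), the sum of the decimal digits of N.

3333368350333964751010676220 × 83200791523345781572989524 = 277338885186655246026401848767566609408413706215919280
Sum of its 54 digits: 249.

249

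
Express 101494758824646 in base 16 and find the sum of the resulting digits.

101494758824646 in base 16 is 5C4F170BDAC6.
Digit sum: 5+12+4+15+1+7+0+11+13+10+12+6 = 96.

96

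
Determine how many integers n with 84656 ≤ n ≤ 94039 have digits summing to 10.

The integers in [84656, 94039] that have digits summing to 10: 90001, 90010, 90100, 91000.
4 qualify.

4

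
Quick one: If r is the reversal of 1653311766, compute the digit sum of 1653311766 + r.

Reversal of 1653311766 is 6671133561; 1653311766 + 6671133561 = 8324445327.
Digit sum of 8324445327: 8+3+2+4+4+4+5+3+2+7 = 42.

42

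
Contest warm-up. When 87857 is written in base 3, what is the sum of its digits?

13

87857 in base 3 is 11110111222.
Digit sum: 1+1+1+1+0+1+1+1+2+2+2 = 13.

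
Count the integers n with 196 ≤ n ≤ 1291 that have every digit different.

685

The integers in [196, 1291] that have every digit different: 196, 197, 198, 201, 203, 204, …, 1289, 1290.
685 qualify.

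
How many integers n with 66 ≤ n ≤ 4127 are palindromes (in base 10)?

The integers in [66, 4127] that are palindromes (in base 10): 66, 77, 88, 99, 101, 111, …, 4004, 4114.
126 qualify.

126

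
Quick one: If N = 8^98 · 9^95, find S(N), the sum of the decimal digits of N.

873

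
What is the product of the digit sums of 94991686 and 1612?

520

S(94991686) = 9+4+9+9+1+6+8+6 = 52.
S(1612) = 1+6+1+2 = 10.
52 · 10 = 520.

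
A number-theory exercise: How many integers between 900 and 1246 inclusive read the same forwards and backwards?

13

The integers in [900, 1246] that read the same forwards and backwards: 909, 919, 929, 939, 949, 959, …, 1111, 1221.
13 qualify.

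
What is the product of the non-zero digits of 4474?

4×4×7×4 = 448

448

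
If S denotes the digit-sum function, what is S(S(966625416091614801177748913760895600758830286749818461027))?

First digit sum: 267.
2+6+7 = 15.

15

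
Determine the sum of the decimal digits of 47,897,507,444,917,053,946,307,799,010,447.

154

4+7+8+9+7+5+0+7+4+4+4+9+1+7+0+5+3+9+4+6+3+0+7+7+9+9+0+1+0+4+4+7 = 154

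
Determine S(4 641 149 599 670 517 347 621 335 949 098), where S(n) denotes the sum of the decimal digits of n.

4+6+4+1+1+4+9+5+9+9+6+7+0+5+1+7+3+4+7+6+2+1+3+3+5+9+4+9+0+9+8 = 151

151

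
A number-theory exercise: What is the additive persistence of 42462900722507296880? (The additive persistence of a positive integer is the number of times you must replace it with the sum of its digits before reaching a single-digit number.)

42462900722507296880 → 83 → 11 → 2 (3 steps)

3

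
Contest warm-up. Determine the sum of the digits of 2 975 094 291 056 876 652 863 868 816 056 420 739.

2+9+7+5+0+9+4+2+9+1+0+5+6+8+7+6+6+5+2+8+6+3+8+6+8+8+1+6+0+5+6+4+2+0+7+3+9 = 183

183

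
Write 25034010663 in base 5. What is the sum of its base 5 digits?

27

25034010663 in base 5 is 402232201320123.
Digit sum: 4+0+2+2+3+2+2+0+1+3+2+0+1+2+3 = 27.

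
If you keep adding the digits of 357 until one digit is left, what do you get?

6

3+5+7 = 15
1+5 = 6
(Equivalently, 357 mod 9 = 6.)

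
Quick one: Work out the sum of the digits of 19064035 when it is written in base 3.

19064035 in base 3 is 1022212112221101.
Digit sum: 1+0+2+2+2+1+2+1+1+2+2+2+1+1+0+1 = 21.

21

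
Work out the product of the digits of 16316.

108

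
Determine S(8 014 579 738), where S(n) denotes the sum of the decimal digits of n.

8+0+1+4+5+7+9+7+3+8 = 52

52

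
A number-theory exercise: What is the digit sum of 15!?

15! = 1307674368000
Sum of its 13 digits: 45.

45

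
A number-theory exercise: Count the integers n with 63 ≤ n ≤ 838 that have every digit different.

568

The integers in [63, 838] that have every digit different: 63, 64, 65, 67, 68, 69, …, 836, 837.
568 qualify.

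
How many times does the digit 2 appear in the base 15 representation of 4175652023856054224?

1

4175652023856054224 in base 15 is 98082E6B049A7AEE.
The digit 2 appears 1 time.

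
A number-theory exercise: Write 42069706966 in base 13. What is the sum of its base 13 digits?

70

42069706966 in base 13 is 3C75AC4C41.
Digit sum: 3+12+7+5+10+12+4+12+4+1 = 70.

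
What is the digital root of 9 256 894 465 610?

9+2+5+6+8+9+4+4+6+5+6+1+0 = 65
6+5 = 11
1+1 = 2

2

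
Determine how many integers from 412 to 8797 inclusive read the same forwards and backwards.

The integers in [412, 8797] that read the same forwards and backwards: 414, 424, 434, 444, 454, 464, …, 8668, 8778.
137 qualify.

137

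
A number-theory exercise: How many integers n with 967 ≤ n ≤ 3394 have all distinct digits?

1194

The integers in [967, 3394] that have all distinct digits: 967, 968, 970, 971, 972, 973, …, 3297, 3298.
1194 qualify.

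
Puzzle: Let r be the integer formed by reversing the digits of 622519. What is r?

915226

Reversing 622519 gives 915226.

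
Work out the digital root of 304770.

3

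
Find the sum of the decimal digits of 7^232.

853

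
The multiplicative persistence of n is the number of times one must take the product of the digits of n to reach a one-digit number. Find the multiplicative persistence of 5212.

5212 → 20 → 0 (2 steps)

2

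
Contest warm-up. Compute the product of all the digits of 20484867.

2×0×4×8×4×8×6×7 = 0

0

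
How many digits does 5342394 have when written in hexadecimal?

5342394 in base 16 is 5184BA, which has 6 digits.

6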